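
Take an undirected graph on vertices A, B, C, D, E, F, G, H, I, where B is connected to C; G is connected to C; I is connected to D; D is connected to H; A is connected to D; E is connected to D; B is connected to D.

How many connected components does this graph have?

From A: component {A, B, C, D, E, G, H, I}.
From F: component {F}.
That's 2 components.

2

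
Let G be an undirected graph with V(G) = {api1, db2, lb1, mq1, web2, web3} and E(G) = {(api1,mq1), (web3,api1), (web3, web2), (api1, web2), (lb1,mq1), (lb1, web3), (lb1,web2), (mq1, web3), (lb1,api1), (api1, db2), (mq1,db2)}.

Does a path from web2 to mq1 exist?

Yes

Explore from web2.
Distance 1: reach api1, lb1, web3.
Distance 2: reach db2, mq1.
Found mq1.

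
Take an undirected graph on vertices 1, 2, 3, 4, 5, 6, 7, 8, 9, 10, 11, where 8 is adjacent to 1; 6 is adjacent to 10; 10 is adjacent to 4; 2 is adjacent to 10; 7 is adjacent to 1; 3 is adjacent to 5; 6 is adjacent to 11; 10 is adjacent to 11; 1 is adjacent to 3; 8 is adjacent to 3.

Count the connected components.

3

From 1: component {1, 3, 5, 7, 8}.
From 2: component {2, 4, 6, 10, 11}.
From 9: component {9}.
That's 3 components.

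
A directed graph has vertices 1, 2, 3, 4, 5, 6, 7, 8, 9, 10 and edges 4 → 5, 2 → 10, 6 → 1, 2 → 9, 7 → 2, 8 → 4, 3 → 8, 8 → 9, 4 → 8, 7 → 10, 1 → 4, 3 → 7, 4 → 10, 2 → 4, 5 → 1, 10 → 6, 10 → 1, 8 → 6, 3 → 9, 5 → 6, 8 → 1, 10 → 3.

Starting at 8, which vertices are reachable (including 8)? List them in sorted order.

Start at 8.
Its neighbours: 1, 4, 6, 9.
Then their neighbours: 5, 10.
Then next layer: 3.
Then next layer: 7.
Then next layer: 2.
Every vertex is now reached.

1, 2, 3, 4, 5, 6, 7, 8, 9, 10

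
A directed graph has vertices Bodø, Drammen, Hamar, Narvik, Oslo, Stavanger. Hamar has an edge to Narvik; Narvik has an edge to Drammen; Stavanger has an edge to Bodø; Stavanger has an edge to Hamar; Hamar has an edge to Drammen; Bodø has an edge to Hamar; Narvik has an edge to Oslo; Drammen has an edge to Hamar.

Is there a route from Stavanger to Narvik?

Explore from Stavanger.
Distance 1: reach Bodø, Hamar.
Distance 2: reach Drammen, Narvik.
Found Narvik.

Yes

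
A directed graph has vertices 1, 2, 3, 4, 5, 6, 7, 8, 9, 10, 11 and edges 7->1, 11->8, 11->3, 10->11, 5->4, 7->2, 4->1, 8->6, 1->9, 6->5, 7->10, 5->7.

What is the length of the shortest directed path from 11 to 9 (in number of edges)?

6

Distance 0: 11.
Distance 1: 3, 8.
Distance 2: 6.
Distance 3: 5.
Distance 4: 4, 7.
Distance 5: 1, 2, 10.
Distance 6: 9 — contains 9.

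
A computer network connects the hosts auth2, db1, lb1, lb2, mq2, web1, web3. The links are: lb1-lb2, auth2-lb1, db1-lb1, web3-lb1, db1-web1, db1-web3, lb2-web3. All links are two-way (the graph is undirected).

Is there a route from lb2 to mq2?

No

Explore from lb2.
Distance 1: reach lb1, web3.
Distance 2: reach auth2, db1.
Distance 3: reach web1.
The search is exhausted without reaching mq2; it lies in a different component.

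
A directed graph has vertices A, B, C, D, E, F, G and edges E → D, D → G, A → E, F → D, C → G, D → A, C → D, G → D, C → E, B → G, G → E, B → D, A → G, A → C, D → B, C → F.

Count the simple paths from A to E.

A→C→D→B→G→E
A→C→D→G→E
A→C→E
A→C→F→D→B→G→E
A→C→F→D→G→E
A→C→G→E
A→E
A→G→E

8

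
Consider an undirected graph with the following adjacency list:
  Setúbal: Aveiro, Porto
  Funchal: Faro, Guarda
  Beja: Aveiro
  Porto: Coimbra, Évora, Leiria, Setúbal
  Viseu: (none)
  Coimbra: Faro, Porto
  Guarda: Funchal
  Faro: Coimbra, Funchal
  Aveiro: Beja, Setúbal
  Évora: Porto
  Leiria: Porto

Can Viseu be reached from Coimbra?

Explore from Coimbra.
Distance 1: reach Faro, Porto.
Distance 2: reach Évora, Funchal, Leiria, Setúbal.
Distance 3: reach Aveiro, Guarda.
Distance 4: reach Beja.
The search is exhausted without reaching Viseu; it lies in a different component.

No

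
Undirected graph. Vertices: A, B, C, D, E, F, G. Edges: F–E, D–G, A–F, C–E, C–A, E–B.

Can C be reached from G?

Explore from G.
Distance 1: reach D.
The search is exhausted without reaching C; it lies in a different component.

No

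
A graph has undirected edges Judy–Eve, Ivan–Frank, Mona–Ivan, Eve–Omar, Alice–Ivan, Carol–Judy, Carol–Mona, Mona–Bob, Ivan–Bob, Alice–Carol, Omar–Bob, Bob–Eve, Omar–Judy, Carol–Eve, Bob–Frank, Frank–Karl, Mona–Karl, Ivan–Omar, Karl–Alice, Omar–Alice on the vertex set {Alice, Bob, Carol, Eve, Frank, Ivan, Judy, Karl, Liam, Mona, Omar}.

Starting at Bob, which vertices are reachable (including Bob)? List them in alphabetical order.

Start at Bob.
Its neighbours: Eve, Frank, Ivan, Mona, Omar.
Then their neighbours: Alice, Carol, Judy, Karl.
Nothing further is reachable.

Alice, Bob, Carol, Eve, Frank, Ivan, Judy, Karl, Mona, Omar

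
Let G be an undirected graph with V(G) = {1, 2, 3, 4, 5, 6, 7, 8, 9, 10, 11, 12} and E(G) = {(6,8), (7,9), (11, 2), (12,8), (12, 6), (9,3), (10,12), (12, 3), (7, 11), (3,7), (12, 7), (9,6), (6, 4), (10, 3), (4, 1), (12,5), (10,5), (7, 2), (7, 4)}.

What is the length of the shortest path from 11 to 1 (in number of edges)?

Distance 0: 11.
Distance 1: 2, 7.
Distance 2: 3, 4, 9, 12.
Distance 3: 1, 5, 6, 8, 10 — contains 1.

3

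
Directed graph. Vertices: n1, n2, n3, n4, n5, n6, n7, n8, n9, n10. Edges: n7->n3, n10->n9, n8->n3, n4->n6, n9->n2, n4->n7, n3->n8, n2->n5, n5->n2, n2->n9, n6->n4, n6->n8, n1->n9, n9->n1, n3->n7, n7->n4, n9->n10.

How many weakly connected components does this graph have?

From n1: component {n1, n2, n5, n9, n10}.
From n3: component {n3, n4, n6, n7, n8}.
That's 2 components.

2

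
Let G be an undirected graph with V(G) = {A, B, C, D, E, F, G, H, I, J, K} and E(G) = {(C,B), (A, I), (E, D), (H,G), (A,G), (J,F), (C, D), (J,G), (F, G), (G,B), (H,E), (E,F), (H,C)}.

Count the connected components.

From A: component {A, B, C, D, E, F, G, H, I, J}.
From K: component {K}.
That's 2 components.

2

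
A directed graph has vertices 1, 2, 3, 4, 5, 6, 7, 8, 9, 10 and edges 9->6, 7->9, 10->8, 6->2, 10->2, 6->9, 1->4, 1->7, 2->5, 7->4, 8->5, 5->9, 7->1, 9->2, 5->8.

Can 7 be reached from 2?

No

Explore from 2.
Distance 1: reach 5.
Distance 2: reach 8, 9.
Distance 3: reach 6.
The search from 2 is exhausted; no directed path reaches 7.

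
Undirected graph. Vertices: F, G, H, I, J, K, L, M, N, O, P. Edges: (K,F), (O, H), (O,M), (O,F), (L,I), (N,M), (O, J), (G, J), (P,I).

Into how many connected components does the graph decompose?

2

From F: component {F, G, H, J, K, M, N, O}.
From I: component {I, L, P}.
That's 2 components.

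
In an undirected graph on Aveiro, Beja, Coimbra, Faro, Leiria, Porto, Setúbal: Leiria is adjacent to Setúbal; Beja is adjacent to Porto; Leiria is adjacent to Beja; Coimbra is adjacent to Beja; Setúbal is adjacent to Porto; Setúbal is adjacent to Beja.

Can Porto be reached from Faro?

Faro has no edges, so nothing is reachable from it.

No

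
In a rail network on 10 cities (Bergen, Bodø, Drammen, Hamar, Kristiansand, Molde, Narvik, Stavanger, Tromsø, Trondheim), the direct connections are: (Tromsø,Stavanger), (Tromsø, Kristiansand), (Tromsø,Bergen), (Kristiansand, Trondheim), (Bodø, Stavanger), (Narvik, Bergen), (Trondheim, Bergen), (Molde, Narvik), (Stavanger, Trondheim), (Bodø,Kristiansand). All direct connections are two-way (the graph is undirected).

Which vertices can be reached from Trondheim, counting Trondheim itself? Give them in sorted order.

Bergen, Bodø, Kristiansand, Molde, Narvik, Stavanger, Tromsø, Trondheim

Start at Trondheim.
Its neighbours: Bergen, Kristiansand, Stavanger.
Then their neighbours: Bodø, Narvik, Tromsø.
Then next layer: Molde.
Nothing further is reachable.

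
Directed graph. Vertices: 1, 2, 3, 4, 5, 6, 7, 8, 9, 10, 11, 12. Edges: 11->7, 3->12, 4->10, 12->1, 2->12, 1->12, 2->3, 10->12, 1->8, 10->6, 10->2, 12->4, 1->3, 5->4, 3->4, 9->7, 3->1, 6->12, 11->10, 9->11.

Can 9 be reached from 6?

Explore from 6.
Distance 1: reach 12.
Distance 2: reach 1, 4.
Distance 3: reach 3, 8, 10.
Distance 4: reach 2.
The search from 6 is exhausted; no directed path reaches 9.

No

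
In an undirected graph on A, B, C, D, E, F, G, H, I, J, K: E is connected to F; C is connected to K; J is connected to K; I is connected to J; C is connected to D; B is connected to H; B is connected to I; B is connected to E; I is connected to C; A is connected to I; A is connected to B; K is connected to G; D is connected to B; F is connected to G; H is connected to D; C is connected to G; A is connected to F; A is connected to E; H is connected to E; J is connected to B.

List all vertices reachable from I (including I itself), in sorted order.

A, B, C, D, E, F, G, H, I, J, K

Start at I.
Its neighbours: A, B, C, J.
Then their neighbours: D, E, F, G, H, K.
Every vertex is now reached.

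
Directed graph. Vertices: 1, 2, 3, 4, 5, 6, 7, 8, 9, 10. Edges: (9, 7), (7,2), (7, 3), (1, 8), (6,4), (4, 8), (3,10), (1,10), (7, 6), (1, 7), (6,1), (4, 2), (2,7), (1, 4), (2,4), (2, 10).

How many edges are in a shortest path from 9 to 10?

Distance 0: 9.
Distance 1: 7.
Distance 2: 2, 3, 6.
Distance 3: 1, 4, 10 — contains 10.

3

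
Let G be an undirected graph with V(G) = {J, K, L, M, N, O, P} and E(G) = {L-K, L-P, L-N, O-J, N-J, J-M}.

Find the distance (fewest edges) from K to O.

Distance 0: K.
Distance 1: L.
Distance 2: N, P.
Distance 3: J.
Distance 4: M, O — contains O.

4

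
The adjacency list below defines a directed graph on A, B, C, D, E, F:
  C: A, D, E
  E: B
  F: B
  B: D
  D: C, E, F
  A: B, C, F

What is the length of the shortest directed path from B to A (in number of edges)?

3

Distance 0: B.
Distance 1: D.
Distance 2: C, E, F.
Distance 3: A — contains A.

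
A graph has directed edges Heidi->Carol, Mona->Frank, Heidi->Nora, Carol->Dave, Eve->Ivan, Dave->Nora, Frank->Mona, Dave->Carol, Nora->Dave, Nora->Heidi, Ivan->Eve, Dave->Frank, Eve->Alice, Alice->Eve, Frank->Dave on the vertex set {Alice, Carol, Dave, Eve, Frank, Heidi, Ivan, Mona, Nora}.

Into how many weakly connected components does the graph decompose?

From Alice: component {Alice, Eve, Ivan}.
From Carol: component {Carol, Dave, Frank, Heidi, Mona, Nora}.
That's 2 components.

2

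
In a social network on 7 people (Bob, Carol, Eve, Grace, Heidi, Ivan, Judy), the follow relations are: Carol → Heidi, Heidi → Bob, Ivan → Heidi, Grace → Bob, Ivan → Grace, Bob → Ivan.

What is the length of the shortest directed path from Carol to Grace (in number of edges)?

4

Distance 0: Carol.
Distance 1: Heidi.
Distance 2: Bob.
Distance 3: Ivan.
Distance 4: Grace — contains Grace.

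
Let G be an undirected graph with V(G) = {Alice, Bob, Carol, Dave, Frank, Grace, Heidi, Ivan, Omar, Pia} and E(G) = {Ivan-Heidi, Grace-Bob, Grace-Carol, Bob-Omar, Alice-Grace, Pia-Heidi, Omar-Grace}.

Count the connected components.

From Alice: component {Alice, Bob, Carol, Grace, Omar}.
From Dave: component {Dave}.
From Frank: component {Frank}.
From Heidi: component {Heidi, Ivan, Pia}.
That's 4 components.

4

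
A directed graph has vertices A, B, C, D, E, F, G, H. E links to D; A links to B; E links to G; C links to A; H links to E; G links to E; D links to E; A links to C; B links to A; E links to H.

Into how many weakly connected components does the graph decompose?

From A: component {A, B, C}.
From D: component {D, E, G, H}.
From F: component {F}.
That's 3 components.

3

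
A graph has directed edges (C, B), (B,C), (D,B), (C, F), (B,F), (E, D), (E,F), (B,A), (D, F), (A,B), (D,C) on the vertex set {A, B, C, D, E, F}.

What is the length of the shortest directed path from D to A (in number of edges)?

2

Distance 0: D.
Distance 1: B, C, F.
Distance 2: A — contains A.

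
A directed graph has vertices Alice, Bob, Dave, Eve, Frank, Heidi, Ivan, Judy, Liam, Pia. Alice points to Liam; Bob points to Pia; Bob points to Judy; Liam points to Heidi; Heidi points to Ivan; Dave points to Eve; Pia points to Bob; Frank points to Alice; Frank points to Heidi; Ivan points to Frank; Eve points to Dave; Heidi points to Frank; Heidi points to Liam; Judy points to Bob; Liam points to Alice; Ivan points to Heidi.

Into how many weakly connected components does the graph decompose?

3

From Alice: component {Alice, Frank, Heidi, Ivan, Liam}.
From Bob: component {Bob, Judy, Pia}.
From Dave: component {Dave, Eve}.
That's 3 components.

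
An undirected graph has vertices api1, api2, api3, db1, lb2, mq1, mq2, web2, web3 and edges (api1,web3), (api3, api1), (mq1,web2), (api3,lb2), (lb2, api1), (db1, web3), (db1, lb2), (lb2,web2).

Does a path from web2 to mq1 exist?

Explore from web2.
Distance 1: reach lb2, mq1.
Found mq1.

Yes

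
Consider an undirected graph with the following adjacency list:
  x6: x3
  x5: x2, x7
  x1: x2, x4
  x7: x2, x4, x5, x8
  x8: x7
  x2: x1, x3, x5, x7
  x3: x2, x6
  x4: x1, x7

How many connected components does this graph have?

From x1: component {x1, x2, x3, x4, x5, x6, x7, x8}.
That's 1 component.

1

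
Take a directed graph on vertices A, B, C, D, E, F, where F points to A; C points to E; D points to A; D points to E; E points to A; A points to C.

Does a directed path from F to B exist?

Explore from F.
Distance 1: reach A.
Distance 2: reach C.
Distance 3: reach E.
The search from F is exhausted; no directed path reaches B.

No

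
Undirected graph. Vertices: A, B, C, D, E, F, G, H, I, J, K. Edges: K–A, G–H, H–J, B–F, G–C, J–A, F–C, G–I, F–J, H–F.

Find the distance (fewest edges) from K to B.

Distance 0: K.
Distance 1: A.
Distance 2: J.
Distance 3: F, H.
Distance 4: B, C, G — contains B.

4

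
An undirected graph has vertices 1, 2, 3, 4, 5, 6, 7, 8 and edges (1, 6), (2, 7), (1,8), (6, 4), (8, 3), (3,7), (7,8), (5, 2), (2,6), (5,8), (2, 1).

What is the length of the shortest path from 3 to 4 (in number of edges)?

Distance 0: 3.
Distance 1: 7, 8.
Distance 2: 1, 2, 5.
Distance 3: 6.
Distance 4: 4 — contains 4.

4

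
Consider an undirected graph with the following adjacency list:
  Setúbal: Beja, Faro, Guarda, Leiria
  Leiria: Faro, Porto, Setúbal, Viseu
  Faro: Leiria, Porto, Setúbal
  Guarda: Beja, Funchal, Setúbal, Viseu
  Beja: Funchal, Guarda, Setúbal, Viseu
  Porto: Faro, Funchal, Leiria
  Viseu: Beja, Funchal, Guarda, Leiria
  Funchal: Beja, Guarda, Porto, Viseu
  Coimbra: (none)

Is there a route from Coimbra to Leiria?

No

Coimbra has no edges, so nothing is reachable from it.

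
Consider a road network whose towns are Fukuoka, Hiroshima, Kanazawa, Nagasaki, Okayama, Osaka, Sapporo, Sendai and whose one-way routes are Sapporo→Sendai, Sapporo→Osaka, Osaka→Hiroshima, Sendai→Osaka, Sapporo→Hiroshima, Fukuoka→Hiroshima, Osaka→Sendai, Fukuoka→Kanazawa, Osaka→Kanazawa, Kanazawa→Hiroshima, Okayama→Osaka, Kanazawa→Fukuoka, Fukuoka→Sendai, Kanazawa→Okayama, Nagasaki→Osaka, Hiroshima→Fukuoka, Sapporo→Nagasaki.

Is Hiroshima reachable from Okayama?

Explore from Okayama.
Distance 1: reach Osaka.
Distance 2: reach Hiroshima, Kanazawa, Sendai.
Found Hiroshima.

Yes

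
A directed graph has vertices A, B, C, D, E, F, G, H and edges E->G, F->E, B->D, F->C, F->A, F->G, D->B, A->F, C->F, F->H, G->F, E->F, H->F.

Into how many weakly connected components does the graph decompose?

From A: component {A, C, E, F, G, H}.
From B: component {B, D}.
That's 2 components.

2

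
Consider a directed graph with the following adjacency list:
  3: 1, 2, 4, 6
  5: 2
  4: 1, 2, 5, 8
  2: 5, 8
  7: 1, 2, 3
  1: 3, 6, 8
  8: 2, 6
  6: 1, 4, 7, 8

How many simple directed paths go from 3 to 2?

26

3→1→6→4→2
3→1→6→4→5→2
3→1→6→4→8→2
3→1→6→7→2
3→1→6→8→2
3→1→8→2
3→1→8→6→4→2
3→1→8→6→4→5→2
... and 18 more.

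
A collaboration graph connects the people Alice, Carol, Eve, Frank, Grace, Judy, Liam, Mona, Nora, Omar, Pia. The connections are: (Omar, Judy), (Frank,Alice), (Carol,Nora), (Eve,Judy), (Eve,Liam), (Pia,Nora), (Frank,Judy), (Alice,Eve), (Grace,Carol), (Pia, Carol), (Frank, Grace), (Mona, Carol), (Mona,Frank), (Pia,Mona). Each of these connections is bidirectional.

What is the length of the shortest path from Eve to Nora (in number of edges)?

Distance 0: Eve.
Distance 1: Alice, Judy, Liam.
Distance 2: Frank, Omar.
Distance 3: Grace, Mona.
Distance 4: Carol, Pia.
Distance 5: Nora — contains Nora.

5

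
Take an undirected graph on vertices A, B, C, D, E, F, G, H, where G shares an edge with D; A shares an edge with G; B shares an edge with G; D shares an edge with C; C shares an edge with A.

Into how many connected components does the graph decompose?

4

From A: component {A, B, C, D, G}.
From E: component {E}.
From F: component {F}.
From H: component {H}.
That's 4 components.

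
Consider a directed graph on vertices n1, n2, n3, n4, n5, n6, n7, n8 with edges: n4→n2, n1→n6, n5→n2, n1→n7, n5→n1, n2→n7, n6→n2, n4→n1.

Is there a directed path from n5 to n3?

No

Explore from n5.
Distance 1: reach n1, n2.
Distance 2: reach n6, n7.
The search from n5 is exhausted; no directed path reaches n3.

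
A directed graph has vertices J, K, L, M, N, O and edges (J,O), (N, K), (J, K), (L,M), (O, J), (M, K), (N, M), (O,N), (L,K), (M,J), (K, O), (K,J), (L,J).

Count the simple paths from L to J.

L→J
L→K→J
L→K→O→J
L→K→O→N→M→J
L→M→J
L→M→K→J
L→M→K→O→J

7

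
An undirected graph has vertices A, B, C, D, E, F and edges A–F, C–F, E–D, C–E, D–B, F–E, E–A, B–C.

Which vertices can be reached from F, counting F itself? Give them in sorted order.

A, B, C, D, E, F

Start at F.
Its neighbours: A, C, E.
Then their neighbours: B, D.
Every vertex is now reached.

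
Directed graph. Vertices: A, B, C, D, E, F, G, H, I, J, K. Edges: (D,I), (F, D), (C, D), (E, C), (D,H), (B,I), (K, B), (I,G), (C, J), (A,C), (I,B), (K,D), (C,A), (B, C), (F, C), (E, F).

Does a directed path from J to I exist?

No

J has no outgoing edges, so nothing is reachable from it.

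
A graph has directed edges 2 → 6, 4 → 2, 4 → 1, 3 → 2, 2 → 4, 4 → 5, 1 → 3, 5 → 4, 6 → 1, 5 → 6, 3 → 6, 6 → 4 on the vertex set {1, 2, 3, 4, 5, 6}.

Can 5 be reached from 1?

Explore from 1.
Distance 1: reach 3.
Distance 2: reach 2, 6.
Distance 3: reach 4.
Distance 4: reach 5.
Found 5.

Yes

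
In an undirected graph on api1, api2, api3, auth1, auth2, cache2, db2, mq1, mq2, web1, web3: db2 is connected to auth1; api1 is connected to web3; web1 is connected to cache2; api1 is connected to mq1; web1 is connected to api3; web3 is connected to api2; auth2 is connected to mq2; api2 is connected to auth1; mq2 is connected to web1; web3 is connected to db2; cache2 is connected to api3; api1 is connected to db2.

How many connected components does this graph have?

From api1: component {api1, api2, auth1, db2, mq1, web3}.
From api3: component {api3, auth2, cache2, mq2, web1}.
That's 2 components.

2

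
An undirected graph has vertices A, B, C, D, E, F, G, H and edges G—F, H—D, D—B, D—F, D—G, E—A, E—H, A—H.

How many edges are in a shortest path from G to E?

3

Distance 0: G.
Distance 1: D, F.
Distance 2: B, H.
Distance 3: A, E — contains E.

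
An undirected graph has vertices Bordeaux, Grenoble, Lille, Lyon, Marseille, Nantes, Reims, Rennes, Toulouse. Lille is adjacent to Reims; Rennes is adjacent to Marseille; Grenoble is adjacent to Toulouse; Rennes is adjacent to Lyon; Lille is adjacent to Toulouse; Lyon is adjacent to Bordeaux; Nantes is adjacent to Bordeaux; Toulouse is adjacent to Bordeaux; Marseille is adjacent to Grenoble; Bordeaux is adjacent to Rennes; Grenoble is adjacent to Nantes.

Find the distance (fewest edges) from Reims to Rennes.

Distance 0: Reims.
Distance 1: Lille.
Distance 2: Toulouse.
Distance 3: Bordeaux, Grenoble.
Distance 4: Lyon, Marseille, Nantes, Rennes — contains Rennes.

4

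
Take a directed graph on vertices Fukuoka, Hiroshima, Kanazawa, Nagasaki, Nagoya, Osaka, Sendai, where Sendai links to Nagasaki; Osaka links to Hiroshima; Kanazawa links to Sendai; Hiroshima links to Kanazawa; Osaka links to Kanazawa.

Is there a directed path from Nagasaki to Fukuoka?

No

Nagasaki has no outgoing edges, so nothing is reachable from it.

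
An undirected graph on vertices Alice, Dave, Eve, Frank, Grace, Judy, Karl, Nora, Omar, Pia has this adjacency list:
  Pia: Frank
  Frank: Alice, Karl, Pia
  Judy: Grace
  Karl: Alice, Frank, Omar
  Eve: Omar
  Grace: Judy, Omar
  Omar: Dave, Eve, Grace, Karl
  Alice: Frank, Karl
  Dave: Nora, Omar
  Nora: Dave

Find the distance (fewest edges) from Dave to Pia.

Distance 0: Dave.
Distance 1: Nora, Omar.
Distance 2: Eve, Grace, Karl.
Distance 3: Alice, Frank, Judy.
Distance 4: Pia — contains Pia.

4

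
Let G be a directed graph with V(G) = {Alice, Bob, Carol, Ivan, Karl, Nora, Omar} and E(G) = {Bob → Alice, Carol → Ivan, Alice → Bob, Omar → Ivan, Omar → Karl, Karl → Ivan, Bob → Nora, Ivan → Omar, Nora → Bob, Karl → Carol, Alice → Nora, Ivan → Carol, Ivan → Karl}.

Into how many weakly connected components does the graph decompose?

From Alice: component {Alice, Bob, Nora}.
From Carol: component {Carol, Ivan, Karl, Omar}.
That's 2 components.

2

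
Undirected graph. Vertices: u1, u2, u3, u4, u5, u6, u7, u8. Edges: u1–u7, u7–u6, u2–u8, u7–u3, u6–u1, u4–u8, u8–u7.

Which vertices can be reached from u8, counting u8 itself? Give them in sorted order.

u1, u2, u3, u4, u6, u7, u8

Start at u8.
Its neighbours: u2, u4, u7.
Then their neighbours: u1, u3, u6.
Nothing further is reachable.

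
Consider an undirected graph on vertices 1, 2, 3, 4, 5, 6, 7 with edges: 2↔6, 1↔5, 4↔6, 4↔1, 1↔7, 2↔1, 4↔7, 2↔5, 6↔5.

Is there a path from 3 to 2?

No

3 has no edges, so nothing is reachable from it.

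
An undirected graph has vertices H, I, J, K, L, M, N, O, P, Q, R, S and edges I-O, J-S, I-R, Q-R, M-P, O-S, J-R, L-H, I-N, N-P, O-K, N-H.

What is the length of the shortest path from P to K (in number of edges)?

4

Distance 0: P.
Distance 1: M, N.
Distance 2: H, I.
Distance 3: L, O, R.
Distance 4: J, K, Q, S — contains K.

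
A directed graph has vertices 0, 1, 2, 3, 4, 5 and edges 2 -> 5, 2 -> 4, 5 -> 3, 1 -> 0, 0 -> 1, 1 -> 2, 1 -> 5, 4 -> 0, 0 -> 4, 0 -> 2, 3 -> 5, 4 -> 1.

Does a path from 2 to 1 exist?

Explore from 2.
Distance 1: reach 4, 5.
Distance 2: reach 0, 1, 3.
Found 1.

Yes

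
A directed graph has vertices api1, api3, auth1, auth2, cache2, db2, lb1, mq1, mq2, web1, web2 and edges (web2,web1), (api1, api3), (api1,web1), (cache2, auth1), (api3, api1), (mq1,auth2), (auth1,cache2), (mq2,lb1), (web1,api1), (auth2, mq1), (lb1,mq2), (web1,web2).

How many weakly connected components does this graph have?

5

From api1: component {api1, api3, web1, web2}.
From auth1: component {auth1, cache2}.
From auth2: component {auth2, mq1}.
From db2: component {db2}.
From lb1: component {lb1, mq2}.
That's 5 components.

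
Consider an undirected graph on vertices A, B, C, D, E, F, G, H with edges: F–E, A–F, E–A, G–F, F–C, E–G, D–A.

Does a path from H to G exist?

H has no edges, so nothing is reachable from it.

No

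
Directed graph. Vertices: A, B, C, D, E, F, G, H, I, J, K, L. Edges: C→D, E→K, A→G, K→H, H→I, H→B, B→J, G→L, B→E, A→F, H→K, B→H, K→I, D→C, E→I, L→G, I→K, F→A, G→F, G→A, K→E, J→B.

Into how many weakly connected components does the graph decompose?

3

From A: component {A, F, G, L}.
From B: component {B, E, H, I, J, K}.
From C: component {C, D}.
That's 3 components.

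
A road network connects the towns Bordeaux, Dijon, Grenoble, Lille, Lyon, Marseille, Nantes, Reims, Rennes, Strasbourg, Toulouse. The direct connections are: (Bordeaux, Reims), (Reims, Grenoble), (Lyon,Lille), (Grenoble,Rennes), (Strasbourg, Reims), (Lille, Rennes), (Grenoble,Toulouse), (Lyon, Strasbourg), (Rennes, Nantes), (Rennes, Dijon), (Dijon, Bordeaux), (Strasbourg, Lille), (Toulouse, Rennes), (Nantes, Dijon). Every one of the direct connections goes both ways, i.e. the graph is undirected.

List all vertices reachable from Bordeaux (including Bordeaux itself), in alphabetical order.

Start at Bordeaux.
Its neighbours: Dijon, Reims.
Then their neighbours: Grenoble, Nantes, Rennes, Strasbourg.
Then next layer: Lille, Lyon, Toulouse.
Nothing further is reachable.

Bordeaux, Dijon, Grenoble, Lille, Lyon, Nantes, Reims, Rennes, Strasbourg, Toulouse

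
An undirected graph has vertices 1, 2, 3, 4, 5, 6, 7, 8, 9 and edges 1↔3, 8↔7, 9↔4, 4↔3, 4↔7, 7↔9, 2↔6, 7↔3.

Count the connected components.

3

From 1: component {1, 3, 4, 7, 8, 9}.
From 2: component {2, 6}.
From 5: component {5}.
That's 3 components.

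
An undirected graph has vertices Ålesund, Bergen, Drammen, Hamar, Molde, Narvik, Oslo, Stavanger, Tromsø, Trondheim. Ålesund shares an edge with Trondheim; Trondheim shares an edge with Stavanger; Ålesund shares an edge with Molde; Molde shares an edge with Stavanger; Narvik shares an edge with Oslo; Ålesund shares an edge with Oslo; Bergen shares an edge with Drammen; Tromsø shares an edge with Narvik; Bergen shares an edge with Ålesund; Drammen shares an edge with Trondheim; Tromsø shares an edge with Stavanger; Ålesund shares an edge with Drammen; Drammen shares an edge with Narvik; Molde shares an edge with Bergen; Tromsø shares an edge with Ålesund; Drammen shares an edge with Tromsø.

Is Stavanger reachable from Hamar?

Hamar has no edges, so nothing is reachable from it.

No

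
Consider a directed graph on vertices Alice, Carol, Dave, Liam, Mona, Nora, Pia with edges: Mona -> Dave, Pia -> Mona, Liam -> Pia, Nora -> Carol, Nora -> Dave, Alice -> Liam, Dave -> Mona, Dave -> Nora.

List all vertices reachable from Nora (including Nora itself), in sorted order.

Carol, Dave, Mona, Nora

Start at Nora.
Its neighbours: Carol, Dave.
Then their neighbours: Mona.
Nothing further is reachable.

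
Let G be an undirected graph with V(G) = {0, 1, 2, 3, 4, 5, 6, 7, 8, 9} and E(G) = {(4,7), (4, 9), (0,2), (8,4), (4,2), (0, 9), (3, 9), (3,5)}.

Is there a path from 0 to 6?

Explore from 0.
Distance 1: reach 2, 9.
Distance 2: reach 3, 4.
Distance 3: reach 5, 7, 8.
The search is exhausted without reaching 6; it lies in a different component.

No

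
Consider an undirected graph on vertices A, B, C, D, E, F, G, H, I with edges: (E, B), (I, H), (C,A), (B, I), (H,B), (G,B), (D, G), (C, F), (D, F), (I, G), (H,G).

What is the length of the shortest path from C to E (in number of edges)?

Distance 0: C.
Distance 1: A, F.
Distance 2: D.
Distance 3: G.
Distance 4: B, H, I.
Distance 5: E — contains E.

5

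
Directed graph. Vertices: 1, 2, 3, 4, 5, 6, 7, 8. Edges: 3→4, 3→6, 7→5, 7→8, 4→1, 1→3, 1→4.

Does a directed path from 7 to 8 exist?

Explore from 7.
Distance 1: reach 5, 8.
Found 8.

Yes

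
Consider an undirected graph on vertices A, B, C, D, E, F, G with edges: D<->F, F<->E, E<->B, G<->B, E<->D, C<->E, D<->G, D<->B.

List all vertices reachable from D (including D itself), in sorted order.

Start at D.
Its neighbours: B, E, F, G.
Then their neighbours: C.
Nothing further is reachable.

B, C, D, E, F, G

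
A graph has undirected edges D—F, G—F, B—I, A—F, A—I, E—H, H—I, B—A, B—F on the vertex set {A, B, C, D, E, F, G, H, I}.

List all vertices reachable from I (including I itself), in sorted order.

Start at I.
Its neighbours: A, B, H.
Then their neighbours: E, F.
Then next layer: D, G.
Nothing further is reachable.

A, B, D, E, F, G, H, I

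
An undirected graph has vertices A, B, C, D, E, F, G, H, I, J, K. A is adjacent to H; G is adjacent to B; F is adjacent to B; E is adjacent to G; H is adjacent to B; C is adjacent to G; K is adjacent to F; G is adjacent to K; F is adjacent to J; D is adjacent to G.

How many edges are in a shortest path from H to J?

Distance 0: H.
Distance 1: A, B.
Distance 2: F, G.
Distance 3: C, D, E, J, K — contains J.

3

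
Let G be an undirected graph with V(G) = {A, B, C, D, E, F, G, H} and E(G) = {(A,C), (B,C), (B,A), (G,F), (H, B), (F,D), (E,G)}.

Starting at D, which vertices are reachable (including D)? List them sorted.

Start at D.
Its neighbours: F.
Then their neighbours: G.
Then next layer: E.
Nothing further is reachable.

D, E, F, G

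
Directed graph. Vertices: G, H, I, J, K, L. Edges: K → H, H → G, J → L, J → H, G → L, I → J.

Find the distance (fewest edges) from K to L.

Distance 0: K.
Distance 1: H.
Distance 2: G.
Distance 3: L — contains L.

3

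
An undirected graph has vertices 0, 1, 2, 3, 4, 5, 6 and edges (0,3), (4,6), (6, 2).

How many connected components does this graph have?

From 0: component {0, 3}.
From 1: component {1}.
From 2: component {2, 4, 6}.
From 5: component {5}.
That's 4 components.

4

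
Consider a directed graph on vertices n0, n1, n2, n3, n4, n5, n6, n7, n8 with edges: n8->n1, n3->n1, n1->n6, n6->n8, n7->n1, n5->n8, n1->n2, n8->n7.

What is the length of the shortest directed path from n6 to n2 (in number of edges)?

3

Distance 0: n6.
Distance 1: n8.
Distance 2: n1, n7.
Distance 3: n2 — contains n2.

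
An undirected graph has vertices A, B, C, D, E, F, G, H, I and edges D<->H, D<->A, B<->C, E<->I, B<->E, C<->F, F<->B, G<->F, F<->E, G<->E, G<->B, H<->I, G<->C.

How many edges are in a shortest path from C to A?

Distance 0: C.
Distance 1: B, F, G.
Distance 2: E.
Distance 3: I.
Distance 4: H.
Distance 5: D.
Distance 6: A — contains A.

6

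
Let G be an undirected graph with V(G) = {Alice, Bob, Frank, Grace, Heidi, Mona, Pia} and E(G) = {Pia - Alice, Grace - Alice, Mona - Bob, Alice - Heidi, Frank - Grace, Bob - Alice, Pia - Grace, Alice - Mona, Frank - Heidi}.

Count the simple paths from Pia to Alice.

Pia–Alice
Pia–Grace–Alice
Pia–Grace–Frank–Heidi–Alice

3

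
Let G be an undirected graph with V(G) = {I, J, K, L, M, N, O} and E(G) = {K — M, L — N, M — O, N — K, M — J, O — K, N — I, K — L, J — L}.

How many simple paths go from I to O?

I–N–K–L–J–M–O
I–N–K–M–O
I–N–K–O
I–N–L–J–M–K–O
I–N–L–J–M–O
I–N–L–K–M–O
I–N–L–K–O

7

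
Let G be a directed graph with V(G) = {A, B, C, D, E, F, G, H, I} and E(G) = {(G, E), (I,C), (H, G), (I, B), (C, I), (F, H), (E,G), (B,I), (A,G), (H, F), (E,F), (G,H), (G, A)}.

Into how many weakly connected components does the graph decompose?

From A: component {A, E, F, G, H}.
From B: component {B, C, I}.
From D: component {D}.
That's 3 components.

3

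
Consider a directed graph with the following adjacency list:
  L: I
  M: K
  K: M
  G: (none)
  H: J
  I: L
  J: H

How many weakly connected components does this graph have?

From G: component {G}.
From H: component {H, J}.
From I: component {I, L}.
From K: component {K, M}.
That's 4 components.

4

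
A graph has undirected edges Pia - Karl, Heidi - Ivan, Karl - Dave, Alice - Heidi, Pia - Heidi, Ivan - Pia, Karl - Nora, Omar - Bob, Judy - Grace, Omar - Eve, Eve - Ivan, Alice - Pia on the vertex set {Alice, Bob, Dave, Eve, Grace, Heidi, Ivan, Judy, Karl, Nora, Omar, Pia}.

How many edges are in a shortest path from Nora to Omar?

5

Distance 0: Nora.
Distance 1: Karl.
Distance 2: Dave, Pia.
Distance 3: Alice, Heidi, Ivan.
Distance 4: Eve.
Distance 5: Omar — contains Omar.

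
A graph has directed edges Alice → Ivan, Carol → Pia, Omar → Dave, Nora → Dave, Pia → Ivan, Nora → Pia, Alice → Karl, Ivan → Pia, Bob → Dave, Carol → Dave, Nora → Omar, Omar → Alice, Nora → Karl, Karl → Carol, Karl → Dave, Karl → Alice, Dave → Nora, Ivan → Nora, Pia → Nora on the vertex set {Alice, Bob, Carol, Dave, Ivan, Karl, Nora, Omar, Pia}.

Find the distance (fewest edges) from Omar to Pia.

3

Distance 0: Omar.
Distance 1: Alice, Dave.
Distance 2: Ivan, Karl, Nora.
Distance 3: Carol, Pia — contains Pia.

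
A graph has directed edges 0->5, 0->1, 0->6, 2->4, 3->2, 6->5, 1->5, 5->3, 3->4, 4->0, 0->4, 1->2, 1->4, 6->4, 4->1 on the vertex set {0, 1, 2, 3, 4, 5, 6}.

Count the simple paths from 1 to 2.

4

1→2
1→4→0→5→3→2
1→4→0→6→5→3→2
1→5→3→2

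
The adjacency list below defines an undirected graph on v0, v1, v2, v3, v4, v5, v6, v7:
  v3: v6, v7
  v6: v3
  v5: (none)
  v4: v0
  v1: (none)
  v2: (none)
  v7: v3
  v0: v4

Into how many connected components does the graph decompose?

5

From v0: component {v0, v4}.
From v1: component {v1}.
From v2: component {v2}.
From v3: component {v3, v6, v7}.
From v5: component {v5}.
That's 5 components.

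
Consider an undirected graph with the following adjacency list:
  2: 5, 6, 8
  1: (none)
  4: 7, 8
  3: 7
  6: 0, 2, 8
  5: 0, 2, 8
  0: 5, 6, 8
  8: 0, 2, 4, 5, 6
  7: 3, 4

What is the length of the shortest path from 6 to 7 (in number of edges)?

3

Distance 0: 6.
Distance 1: 0, 2, 8.
Distance 2: 4, 5.
Distance 3: 7 — contains 7.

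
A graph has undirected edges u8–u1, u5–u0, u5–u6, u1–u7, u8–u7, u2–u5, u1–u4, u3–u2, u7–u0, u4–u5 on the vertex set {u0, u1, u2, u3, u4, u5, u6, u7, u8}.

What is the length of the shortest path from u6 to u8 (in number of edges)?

4

Distance 0: u6.
Distance 1: u5.
Distance 2: u0, u2, u4.
Distance 3: u1, u3, u7.
Distance 4: u8 — contains u8.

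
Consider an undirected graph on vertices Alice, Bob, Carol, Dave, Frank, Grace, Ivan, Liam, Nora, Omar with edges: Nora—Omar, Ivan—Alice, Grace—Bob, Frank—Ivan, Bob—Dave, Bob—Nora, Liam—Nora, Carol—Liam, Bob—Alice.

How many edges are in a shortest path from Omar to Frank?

Distance 0: Omar.
Distance 1: Nora.
Distance 2: Bob, Liam.
Distance 3: Alice, Carol, Dave, Grace.
Distance 4: Ivan.
Distance 5: Frank — contains Frank.

5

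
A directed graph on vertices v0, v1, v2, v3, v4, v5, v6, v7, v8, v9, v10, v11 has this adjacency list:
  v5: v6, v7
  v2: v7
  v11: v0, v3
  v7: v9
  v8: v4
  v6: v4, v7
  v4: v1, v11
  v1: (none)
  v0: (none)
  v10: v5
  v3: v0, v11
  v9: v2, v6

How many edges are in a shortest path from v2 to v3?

Distance 0: v2.
Distance 1: v7.
Distance 2: v9.
Distance 3: v6.
Distance 4: v4.
Distance 5: v1, v11.
Distance 6: v0, v3 — contains v3.

6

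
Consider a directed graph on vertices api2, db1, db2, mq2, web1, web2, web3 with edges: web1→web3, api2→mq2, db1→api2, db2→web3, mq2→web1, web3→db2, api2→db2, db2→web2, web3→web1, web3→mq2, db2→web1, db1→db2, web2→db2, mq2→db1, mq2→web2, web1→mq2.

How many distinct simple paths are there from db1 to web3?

7

db1→api2→db2→web1→web3
db1→api2→db2→web3
db1→api2→mq2→web1→web3
db1→api2→mq2→web2→db2→web1→web3
db1→api2→mq2→web2→db2→web3
db1→db2→web1→web3
db1→db2→web3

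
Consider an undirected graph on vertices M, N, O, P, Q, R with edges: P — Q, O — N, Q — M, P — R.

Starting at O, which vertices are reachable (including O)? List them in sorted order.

N, O

Start at O.
Its neighbours: N.
Nothing further is reachable.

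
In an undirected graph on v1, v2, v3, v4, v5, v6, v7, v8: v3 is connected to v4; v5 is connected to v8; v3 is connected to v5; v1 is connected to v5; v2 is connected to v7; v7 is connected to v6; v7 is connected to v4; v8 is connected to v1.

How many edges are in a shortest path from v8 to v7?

Distance 0: v8.
Distance 1: v1, v5.
Distance 2: v3.
Distance 3: v4.
Distance 4: v7 — contains v7.

4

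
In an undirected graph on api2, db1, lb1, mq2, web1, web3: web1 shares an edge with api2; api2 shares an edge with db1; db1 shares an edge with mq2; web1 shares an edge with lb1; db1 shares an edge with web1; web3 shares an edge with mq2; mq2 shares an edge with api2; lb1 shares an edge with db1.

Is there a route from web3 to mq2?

Explore from web3.
Distance 1: reach mq2.
Found mq2.

Yes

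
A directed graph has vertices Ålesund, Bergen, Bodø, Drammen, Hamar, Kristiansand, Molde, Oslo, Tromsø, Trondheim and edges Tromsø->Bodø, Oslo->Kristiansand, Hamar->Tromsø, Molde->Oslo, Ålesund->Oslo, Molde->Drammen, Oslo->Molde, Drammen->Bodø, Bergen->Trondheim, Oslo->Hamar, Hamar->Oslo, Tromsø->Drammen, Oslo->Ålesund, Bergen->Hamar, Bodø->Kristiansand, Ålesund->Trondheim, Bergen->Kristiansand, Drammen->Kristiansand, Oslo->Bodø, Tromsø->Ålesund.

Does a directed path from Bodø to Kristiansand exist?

Explore from Bodø.
Distance 1: reach Kristiansand.
Found Kristiansand.

Yes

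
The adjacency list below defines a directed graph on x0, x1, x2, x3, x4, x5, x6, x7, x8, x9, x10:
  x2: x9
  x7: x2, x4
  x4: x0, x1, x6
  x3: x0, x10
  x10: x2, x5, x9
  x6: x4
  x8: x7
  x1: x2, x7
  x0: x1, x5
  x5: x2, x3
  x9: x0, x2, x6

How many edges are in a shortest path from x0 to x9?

3

Distance 0: x0.
Distance 1: x1, x5.
Distance 2: x2, x3, x7.
Distance 3: x4, x9, x10 — contains x9.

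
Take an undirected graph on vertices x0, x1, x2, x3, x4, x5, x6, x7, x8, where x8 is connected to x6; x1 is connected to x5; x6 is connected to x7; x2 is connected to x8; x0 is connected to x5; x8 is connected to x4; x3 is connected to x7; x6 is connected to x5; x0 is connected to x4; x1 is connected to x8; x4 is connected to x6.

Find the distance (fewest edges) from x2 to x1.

Distance 0: x2.
Distance 1: x8.
Distance 2: x1, x4, x6 — contains x1.

2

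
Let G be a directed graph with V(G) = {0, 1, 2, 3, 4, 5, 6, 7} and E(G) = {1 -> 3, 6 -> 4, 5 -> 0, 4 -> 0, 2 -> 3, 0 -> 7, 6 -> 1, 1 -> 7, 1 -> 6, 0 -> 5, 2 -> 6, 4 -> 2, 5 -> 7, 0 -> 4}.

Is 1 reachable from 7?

7 has no outgoing edges, so nothing is reachable from it.

No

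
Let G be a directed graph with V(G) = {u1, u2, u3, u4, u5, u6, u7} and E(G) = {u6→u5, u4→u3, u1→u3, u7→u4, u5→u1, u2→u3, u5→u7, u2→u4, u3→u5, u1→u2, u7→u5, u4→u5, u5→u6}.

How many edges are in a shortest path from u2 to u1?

Distance 0: u2.
Distance 1: u3, u4.
Distance 2: u5.
Distance 3: u1, u6, u7 — contains u1.

3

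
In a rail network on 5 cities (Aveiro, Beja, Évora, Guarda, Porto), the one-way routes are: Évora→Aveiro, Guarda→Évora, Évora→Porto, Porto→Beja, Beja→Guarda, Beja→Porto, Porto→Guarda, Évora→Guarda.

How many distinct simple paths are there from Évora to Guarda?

3

Évora→Guarda
Évora→Porto→Beja→Guarda
Évora→Porto→Guarda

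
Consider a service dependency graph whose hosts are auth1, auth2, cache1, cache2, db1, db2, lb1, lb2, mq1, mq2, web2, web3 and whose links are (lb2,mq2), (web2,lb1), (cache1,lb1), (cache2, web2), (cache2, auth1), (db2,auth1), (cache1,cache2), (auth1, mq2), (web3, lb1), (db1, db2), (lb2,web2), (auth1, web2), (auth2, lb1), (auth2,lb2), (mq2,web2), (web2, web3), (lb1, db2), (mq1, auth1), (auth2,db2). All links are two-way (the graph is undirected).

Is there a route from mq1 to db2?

Yes

Explore from mq1.
Distance 1: reach auth1.
Distance 2: reach cache2, db2, mq2, web2.
Found db2.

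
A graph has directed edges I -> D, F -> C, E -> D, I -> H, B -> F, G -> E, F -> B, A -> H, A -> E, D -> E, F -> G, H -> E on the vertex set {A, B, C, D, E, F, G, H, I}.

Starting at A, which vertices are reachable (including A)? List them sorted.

A, D, E, H

Start at A.
Its neighbours: E, H.
Then their neighbours: D.
Nothing further is reachable.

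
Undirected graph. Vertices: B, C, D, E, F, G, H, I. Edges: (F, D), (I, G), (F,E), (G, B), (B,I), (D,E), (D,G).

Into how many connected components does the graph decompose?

3

From B: component {B, D, E, F, G, I}.
From C: component {C}.
From H: component {H}.
That's 3 components.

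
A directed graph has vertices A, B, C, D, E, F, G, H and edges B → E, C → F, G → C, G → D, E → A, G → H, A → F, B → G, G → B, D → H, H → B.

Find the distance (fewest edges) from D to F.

5

Distance 0: D.
Distance 1: H.
Distance 2: B.
Distance 3: E, G.
Distance 4: A, C.
Distance 5: F — contains F.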